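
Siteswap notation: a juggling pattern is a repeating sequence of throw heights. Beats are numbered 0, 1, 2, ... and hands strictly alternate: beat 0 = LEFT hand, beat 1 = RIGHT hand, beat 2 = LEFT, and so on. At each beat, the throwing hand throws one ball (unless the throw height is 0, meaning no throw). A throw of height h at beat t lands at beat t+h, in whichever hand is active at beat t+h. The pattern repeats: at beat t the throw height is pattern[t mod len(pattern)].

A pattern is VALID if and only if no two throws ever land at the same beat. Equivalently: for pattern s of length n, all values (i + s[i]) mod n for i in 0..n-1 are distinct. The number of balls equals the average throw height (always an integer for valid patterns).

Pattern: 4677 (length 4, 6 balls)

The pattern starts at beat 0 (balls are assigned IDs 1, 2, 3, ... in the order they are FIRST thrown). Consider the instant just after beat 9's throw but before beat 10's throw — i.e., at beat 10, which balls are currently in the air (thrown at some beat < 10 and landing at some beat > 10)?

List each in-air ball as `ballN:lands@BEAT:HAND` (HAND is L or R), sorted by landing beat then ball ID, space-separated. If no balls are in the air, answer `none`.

Answer: ball5:lands@11:R ball1:lands@12:L ball6:lands@13:R ball2:lands@14:L ball3:lands@15:R

Derivation:
Beat 0 (L): throw ball1 h=4 -> lands@4:L; in-air after throw: [b1@4:L]
Beat 1 (R): throw ball2 h=6 -> lands@7:R; in-air after throw: [b1@4:L b2@7:R]
Beat 2 (L): throw ball3 h=7 -> lands@9:R; in-air after throw: [b1@4:L b2@7:R b3@9:R]
Beat 3 (R): throw ball4 h=7 -> lands@10:L; in-air after throw: [b1@4:L b2@7:R b3@9:R b4@10:L]
Beat 4 (L): throw ball1 h=4 -> lands@8:L; in-air after throw: [b2@7:R b1@8:L b3@9:R b4@10:L]
Beat 5 (R): throw ball5 h=6 -> lands@11:R; in-air after throw: [b2@7:R b1@8:L b3@9:R b4@10:L b5@11:R]
Beat 6 (L): throw ball6 h=7 -> lands@13:R; in-air after throw: [b2@7:R b1@8:L b3@9:R b4@10:L b5@11:R b6@13:R]
Beat 7 (R): throw ball2 h=7 -> lands@14:L; in-air after throw: [b1@8:L b3@9:R b4@10:L b5@11:R b6@13:R b2@14:L]
Beat 8 (L): throw ball1 h=4 -> lands@12:L; in-air after throw: [b3@9:R b4@10:L b5@11:R b1@12:L b6@13:R b2@14:L]
Beat 9 (R): throw ball3 h=6 -> lands@15:R; in-air after throw: [b4@10:L b5@11:R b1@12:L b6@13:R b2@14:L b3@15:R]
Beat 10 (L): throw ball4 h=7 -> lands@17:R; in-air after throw: [b5@11:R b1@12:L b6@13:R b2@14:L b3@15:R b4@17:R]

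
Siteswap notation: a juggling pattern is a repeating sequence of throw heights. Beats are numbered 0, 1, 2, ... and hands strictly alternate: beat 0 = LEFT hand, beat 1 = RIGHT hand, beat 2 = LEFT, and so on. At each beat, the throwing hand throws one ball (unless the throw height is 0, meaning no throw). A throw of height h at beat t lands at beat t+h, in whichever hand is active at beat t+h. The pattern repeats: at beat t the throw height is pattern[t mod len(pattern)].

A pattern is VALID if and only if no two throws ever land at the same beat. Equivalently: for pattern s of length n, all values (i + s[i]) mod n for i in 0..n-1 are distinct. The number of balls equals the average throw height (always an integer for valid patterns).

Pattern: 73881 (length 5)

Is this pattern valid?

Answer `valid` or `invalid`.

i=0: (i + s[i]) mod n = (0 + 7) mod 5 = 2
i=1: (i + s[i]) mod n = (1 + 3) mod 5 = 4
i=2: (i + s[i]) mod n = (2 + 8) mod 5 = 0
i=3: (i + s[i]) mod n = (3 + 8) mod 5 = 1
i=4: (i + s[i]) mod n = (4 + 1) mod 5 = 0
Residues: [2, 4, 0, 1, 0], distinct: False

Answer: invalid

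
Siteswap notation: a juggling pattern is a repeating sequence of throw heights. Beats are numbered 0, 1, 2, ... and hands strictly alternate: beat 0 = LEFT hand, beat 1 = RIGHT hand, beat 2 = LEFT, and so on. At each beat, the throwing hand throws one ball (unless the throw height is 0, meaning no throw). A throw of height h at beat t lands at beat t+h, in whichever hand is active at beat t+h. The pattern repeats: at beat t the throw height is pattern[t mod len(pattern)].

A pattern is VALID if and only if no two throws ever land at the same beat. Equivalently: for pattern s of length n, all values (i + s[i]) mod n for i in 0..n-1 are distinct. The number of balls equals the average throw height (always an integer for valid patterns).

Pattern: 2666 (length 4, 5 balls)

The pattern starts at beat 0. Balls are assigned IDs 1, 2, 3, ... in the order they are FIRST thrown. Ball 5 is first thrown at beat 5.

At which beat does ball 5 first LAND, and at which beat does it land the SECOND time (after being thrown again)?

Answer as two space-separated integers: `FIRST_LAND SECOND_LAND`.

Answer: 11 17

Derivation:
Beat 0 (L): throw ball1 h=2 -> lands@2:L; in-air after throw: [b1@2:L]
Beat 1 (R): throw ball2 h=6 -> lands@7:R; in-air after throw: [b1@2:L b2@7:R]
Beat 2 (L): throw ball1 h=6 -> lands@8:L; in-air after throw: [b2@7:R b1@8:L]
Beat 3 (R): throw ball3 h=6 -> lands@9:R; in-air after throw: [b2@7:R b1@8:L b3@9:R]
Beat 4 (L): throw ball4 h=2 -> lands@6:L; in-air after throw: [b4@6:L b2@7:R b1@8:L b3@9:R]
Beat 5 (R): throw ball5 h=6 -> lands@11:R; in-air after throw: [b4@6:L b2@7:R b1@8:L b3@9:R b5@11:R]
Beat 6 (L): throw ball4 h=6 -> lands@12:L; in-air after throw: [b2@7:R b1@8:L b3@9:R b5@11:R b4@12:L]
Beat 7 (R): throw ball2 h=6 -> lands@13:R; in-air after throw: [b1@8:L b3@9:R b5@11:R b4@12:L b2@13:R]
Beat 8 (L): throw ball1 h=2 -> lands@10:L; in-air after throw: [b3@9:R b1@10:L b5@11:R b4@12:L b2@13:R]
Beat 9 (R): throw ball3 h=6 -> lands@15:R; in-air after throw: [b1@10:L b5@11:R b4@12:L b2@13:R b3@15:R]
Beat 10 (L): throw ball1 h=6 -> lands@16:L; in-air after throw: [b5@11:R b4@12:L b2@13:R b3@15:R b1@16:L]
Beat 11 (R): throw ball5 h=6 -> lands@17:R; in-air after throw: [b4@12:L b2@13:R b3@15:R b1@16:L b5@17:R]
Beat 12 (L): throw ball4 h=2 -> lands@14:L; in-air after throw: [b2@13:R b4@14:L b3@15:R b1@16:L b5@17:R]
Beat 13 (R): throw ball2 h=6 -> lands@19:R; in-air after throw: [b4@14:L b3@15:R b1@16:L b5@17:R b2@19:R]
Beat 14 (L): throw ball4 h=6 -> lands@20:L; in-air after throw: [b3@15:R b1@16:L b5@17:R b2@19:R b4@20:L]
Beat 15 (R): throw ball3 h=6 -> lands@21:R; in-air after throw: [b1@16:L b5@17:R b2@19:R b4@20:L b3@21:R]
Beat 16 (L): throw ball1 h=2 -> lands@18:L; in-air after throw: [b5@17:R b1@18:L b2@19:R b4@20:L b3@21:R]
Beat 17 (R): throw ball5 h=6 -> lands@23:R; in-air after throw: [b1@18:L b2@19:R b4@20:L b3@21:R b5@23:R]
Ball 5: thrown@5 h=6 -> first land @11; rethrown@11 h=6 -> second land @17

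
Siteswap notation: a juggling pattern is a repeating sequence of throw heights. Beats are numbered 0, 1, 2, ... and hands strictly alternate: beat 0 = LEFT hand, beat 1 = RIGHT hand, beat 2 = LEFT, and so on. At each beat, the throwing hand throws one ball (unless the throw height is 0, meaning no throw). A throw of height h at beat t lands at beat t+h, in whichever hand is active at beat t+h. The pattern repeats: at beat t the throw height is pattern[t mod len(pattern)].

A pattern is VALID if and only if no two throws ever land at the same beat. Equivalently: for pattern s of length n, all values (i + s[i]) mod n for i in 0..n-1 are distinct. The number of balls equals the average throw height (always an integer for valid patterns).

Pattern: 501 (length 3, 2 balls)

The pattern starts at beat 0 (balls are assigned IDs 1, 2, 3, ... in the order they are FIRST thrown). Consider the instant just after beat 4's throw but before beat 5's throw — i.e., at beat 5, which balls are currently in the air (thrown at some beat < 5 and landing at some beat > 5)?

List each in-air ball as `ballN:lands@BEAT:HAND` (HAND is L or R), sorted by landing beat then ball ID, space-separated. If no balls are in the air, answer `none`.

Beat 0 (L): throw ball1 h=5 -> lands@5:R; in-air after throw: [b1@5:R]
Beat 2 (L): throw ball2 h=1 -> lands@3:R; in-air after throw: [b2@3:R b1@5:R]
Beat 3 (R): throw ball2 h=5 -> lands@8:L; in-air after throw: [b1@5:R b2@8:L]
Beat 5 (R): throw ball1 h=1 -> lands@6:L; in-air after throw: [b1@6:L b2@8:L]

Answer: ball2:lands@8:L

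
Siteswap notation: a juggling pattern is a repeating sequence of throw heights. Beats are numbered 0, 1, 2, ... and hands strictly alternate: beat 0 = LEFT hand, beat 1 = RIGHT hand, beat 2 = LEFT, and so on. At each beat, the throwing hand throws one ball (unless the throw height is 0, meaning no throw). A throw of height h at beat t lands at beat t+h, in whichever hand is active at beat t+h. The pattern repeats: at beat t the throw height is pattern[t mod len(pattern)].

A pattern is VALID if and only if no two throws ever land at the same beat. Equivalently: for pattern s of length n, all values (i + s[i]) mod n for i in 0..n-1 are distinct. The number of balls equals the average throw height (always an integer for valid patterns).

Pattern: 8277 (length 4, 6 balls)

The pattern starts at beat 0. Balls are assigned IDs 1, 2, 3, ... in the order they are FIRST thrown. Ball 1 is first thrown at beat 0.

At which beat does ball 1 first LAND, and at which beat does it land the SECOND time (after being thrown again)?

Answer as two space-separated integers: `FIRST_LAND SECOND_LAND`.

Answer: 8 16

Derivation:
Beat 0 (L): throw ball1 h=8 -> lands@8:L; in-air after throw: [b1@8:L]
Beat 1 (R): throw ball2 h=2 -> lands@3:R; in-air after throw: [b2@3:R b1@8:L]
Beat 2 (L): throw ball3 h=7 -> lands@9:R; in-air after throw: [b2@3:R b1@8:L b3@9:R]
Beat 3 (R): throw ball2 h=7 -> lands@10:L; in-air after throw: [b1@8:L b3@9:R b2@10:L]
Beat 4 (L): throw ball4 h=8 -> lands@12:L; in-air after throw: [b1@8:L b3@9:R b2@10:L b4@12:L]
Beat 5 (R): throw ball5 h=2 -> lands@7:R; in-air after throw: [b5@7:R b1@8:L b3@9:R b2@10:L b4@12:L]
Beat 6 (L): throw ball6 h=7 -> lands@13:R; in-air after throw: [b5@7:R b1@8:L b3@9:R b2@10:L b4@12:L b6@13:R]
Beat 7 (R): throw ball5 h=7 -> lands@14:L; in-air after throw: [b1@8:L b3@9:R b2@10:L b4@12:L b6@13:R b5@14:L]
Beat 8 (L): throw ball1 h=8 -> lands@16:L; in-air after throw: [b3@9:R b2@10:L b4@12:L b6@13:R b5@14:L b1@16:L]
Beat 9 (R): throw ball3 h=2 -> lands@11:R; in-air after throw: [b2@10:L b3@11:R b4@12:L b6@13:R b5@14:L b1@16:L]
Beat 10 (L): throw ball2 h=7 -> lands@17:R; in-air after throw: [b3@11:R b4@12:L b6@13:R b5@14:L b1@16:L b2@17:R]
Beat 11 (R): throw ball3 h=7 -> lands@18:L; in-air after throw: [b4@12:L b6@13:R b5@14:L b1@16:L b2@17:R b3@18:L]
Beat 12 (L): throw ball4 h=8 -> lands@20:L; in-air after throw: [b6@13:R b5@14:L b1@16:L b2@17:R b3@18:L b4@20:L]
Beat 13 (R): throw ball6 h=2 -> lands@15:R; in-air after throw: [b5@14:L b6@15:R b1@16:L b2@17:R b3@18:L b4@20:L]
Beat 14 (L): throw ball5 h=7 -> lands@21:R; in-air after throw: [b6@15:R b1@16:L b2@17:R b3@18:L b4@20:L b5@21:R]
Beat 15 (R): throw ball6 h=7 -> lands@22:L; in-air after throw: [b1@16:L b2@17:R b3@18:L b4@20:L b5@21:R b6@22:L]
Beat 16 (L): throw ball1 h=8 -> lands@24:L; in-air after throw: [b2@17:R b3@18:L b4@20:L b5@21:R b6@22:L b1@24:L]
Ball 1: thrown@0 h=8 -> first land @8; rethrown@8 h=8 -> second land @16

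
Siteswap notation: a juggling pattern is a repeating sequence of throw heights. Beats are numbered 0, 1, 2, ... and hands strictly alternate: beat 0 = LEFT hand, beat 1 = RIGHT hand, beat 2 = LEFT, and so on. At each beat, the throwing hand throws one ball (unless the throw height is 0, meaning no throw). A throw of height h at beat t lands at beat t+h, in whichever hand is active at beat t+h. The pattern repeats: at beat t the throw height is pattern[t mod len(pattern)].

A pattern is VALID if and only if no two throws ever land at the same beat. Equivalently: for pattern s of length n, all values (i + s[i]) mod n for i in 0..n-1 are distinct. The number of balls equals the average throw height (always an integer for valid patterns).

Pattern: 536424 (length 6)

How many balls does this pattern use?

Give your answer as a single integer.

Answer: 4

Derivation:
Pattern = [5, 3, 6, 4, 2, 4], length n = 6
  position 0: throw height = 5, running sum = 5
  position 1: throw height = 3, running sum = 8
  position 2: throw height = 6, running sum = 14
  position 3: throw height = 4, running sum = 18
  position 4: throw height = 2, running sum = 20
  position 5: throw height = 4, running sum = 24
Total sum = 24; balls = sum / n = 24 / 6 = 4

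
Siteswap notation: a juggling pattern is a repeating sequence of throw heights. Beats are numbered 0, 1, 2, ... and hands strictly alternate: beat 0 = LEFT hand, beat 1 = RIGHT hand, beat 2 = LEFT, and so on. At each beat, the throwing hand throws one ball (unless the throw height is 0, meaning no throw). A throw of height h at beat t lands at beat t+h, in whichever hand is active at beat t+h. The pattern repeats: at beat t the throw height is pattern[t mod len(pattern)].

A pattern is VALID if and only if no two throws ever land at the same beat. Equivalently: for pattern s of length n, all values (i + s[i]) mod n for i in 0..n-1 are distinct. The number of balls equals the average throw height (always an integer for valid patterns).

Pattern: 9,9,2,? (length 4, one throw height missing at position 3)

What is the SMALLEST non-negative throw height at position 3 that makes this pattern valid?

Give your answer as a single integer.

i=0: (0 + 9) mod 4 = 1
i=1: (1 + 9) mod 4 = 2
i=2: (2 + 2) mod 4 = 0
i=3: s[i]=? (unknown)
Known residues: [0, 1, 2]; need a permutation of 0..3, so missing residue r = 3
Need (3 + s) mod 4 = 3; smallest s = (3 - 3) mod 4 = 0

Answer: 0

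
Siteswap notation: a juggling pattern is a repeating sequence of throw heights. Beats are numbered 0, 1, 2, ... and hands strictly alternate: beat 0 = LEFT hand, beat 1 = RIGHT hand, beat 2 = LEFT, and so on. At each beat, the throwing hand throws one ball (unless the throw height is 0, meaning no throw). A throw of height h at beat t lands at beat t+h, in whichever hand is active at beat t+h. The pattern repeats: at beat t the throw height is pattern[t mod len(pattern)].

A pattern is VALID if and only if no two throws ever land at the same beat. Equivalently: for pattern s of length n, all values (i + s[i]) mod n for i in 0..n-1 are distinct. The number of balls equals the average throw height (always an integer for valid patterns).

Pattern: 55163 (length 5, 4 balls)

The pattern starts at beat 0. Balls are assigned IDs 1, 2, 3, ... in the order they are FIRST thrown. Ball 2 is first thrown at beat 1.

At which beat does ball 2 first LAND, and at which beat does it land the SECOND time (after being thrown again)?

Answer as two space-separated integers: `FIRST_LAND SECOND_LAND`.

Answer: 6 11

Derivation:
Beat 0 (L): throw ball1 h=5 -> lands@5:R; in-air after throw: [b1@5:R]
Beat 1 (R): throw ball2 h=5 -> lands@6:L; in-air after throw: [b1@5:R b2@6:L]
Beat 2 (L): throw ball3 h=1 -> lands@3:R; in-air after throw: [b3@3:R b1@5:R b2@6:L]
Beat 3 (R): throw ball3 h=6 -> lands@9:R; in-air after throw: [b1@5:R b2@6:L b3@9:R]
Beat 4 (L): throw ball4 h=3 -> lands@7:R; in-air after throw: [b1@5:R b2@6:L b4@7:R b3@9:R]
Beat 5 (R): throw ball1 h=5 -> lands@10:L; in-air after throw: [b2@6:L b4@7:R b3@9:R b1@10:L]
Beat 6 (L): throw ball2 h=5 -> lands@11:R; in-air after throw: [b4@7:R b3@9:R b1@10:L b2@11:R]
Beat 7 (R): throw ball4 h=1 -> lands@8:L; in-air after throw: [b4@8:L b3@9:R b1@10:L b2@11:R]
Beat 8 (L): throw ball4 h=6 -> lands@14:L; in-air after throw: [b3@9:R b1@10:L b2@11:R b4@14:L]
Beat 9 (R): throw ball3 h=3 -> lands@12:L; in-air after throw: [b1@10:L b2@11:R b3@12:L b4@14:L]
Beat 10 (L): throw ball1 h=5 -> lands@15:R; in-air after throw: [b2@11:R b3@12:L b4@14:L b1@15:R]
Beat 11 (R): throw ball2 h=5 -> lands@16:L; in-air after throw: [b3@12:L b4@14:L b1@15:R b2@16:L]
Ball 2: thrown@1 h=5 -> first land @6; rethrown@6 h=5 -> second land @11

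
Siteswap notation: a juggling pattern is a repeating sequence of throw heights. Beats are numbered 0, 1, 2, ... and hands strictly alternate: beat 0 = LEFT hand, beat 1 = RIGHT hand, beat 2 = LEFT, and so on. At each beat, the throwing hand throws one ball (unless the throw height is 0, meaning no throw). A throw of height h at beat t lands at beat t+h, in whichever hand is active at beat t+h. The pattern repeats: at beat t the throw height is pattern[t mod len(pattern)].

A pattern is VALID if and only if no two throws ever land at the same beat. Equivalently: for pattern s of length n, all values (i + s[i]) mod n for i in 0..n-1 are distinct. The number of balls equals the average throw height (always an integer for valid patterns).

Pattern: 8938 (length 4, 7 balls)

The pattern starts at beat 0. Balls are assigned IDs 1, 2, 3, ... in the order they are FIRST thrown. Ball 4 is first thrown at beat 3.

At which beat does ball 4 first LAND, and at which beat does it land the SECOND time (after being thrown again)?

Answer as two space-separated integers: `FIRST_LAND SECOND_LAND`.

Beat 0 (L): throw ball1 h=8 -> lands@8:L; in-air after throw: [b1@8:L]
Beat 1 (R): throw ball2 h=9 -> lands@10:L; in-air after throw: [b1@8:L b2@10:L]
Beat 2 (L): throw ball3 h=3 -> lands@5:R; in-air after throw: [b3@5:R b1@8:L b2@10:L]
Beat 3 (R): throw ball4 h=8 -> lands@11:R; in-air after throw: [b3@5:R b1@8:L b2@10:L b4@11:R]
Beat 4 (L): throw ball5 h=8 -> lands@12:L; in-air after throw: [b3@5:R b1@8:L b2@10:L b4@11:R b5@12:L]
Beat 5 (R): throw ball3 h=9 -> lands@14:L; in-air after throw: [b1@8:L b2@10:L b4@11:R b5@12:L b3@14:L]
Beat 6 (L): throw ball6 h=3 -> lands@9:R; in-air after throw: [b1@8:L b6@9:R b2@10:L b4@11:R b5@12:L b3@14:L]
Beat 7 (R): throw ball7 h=8 -> lands@15:R; in-air after throw: [b1@8:L b6@9:R b2@10:L b4@11:R b5@12:L b3@14:L b7@15:R]
Beat 8 (L): throw ball1 h=8 -> lands@16:L; in-air after throw: [b6@9:R b2@10:L b4@11:R b5@12:L b3@14:L b7@15:R b1@16:L]
Beat 9 (R): throw ball6 h=9 -> lands@18:L; in-air after throw: [b2@10:L b4@11:R b5@12:L b3@14:L b7@15:R b1@16:L b6@18:L]
Beat 10 (L): throw ball2 h=3 -> lands@13:R; in-air after throw: [b4@11:R b5@12:L b2@13:R b3@14:L b7@15:R b1@16:L b6@18:L]
Beat 11 (R): throw ball4 h=8 -> lands@19:R; in-air after throw: [b5@12:L b2@13:R b3@14:L b7@15:R b1@16:L b6@18:L b4@19:R]
Ball 4: thrown@3 h=8 -> first land @11; rethrown@11 h=8 -> second land @19

Answer: 11 19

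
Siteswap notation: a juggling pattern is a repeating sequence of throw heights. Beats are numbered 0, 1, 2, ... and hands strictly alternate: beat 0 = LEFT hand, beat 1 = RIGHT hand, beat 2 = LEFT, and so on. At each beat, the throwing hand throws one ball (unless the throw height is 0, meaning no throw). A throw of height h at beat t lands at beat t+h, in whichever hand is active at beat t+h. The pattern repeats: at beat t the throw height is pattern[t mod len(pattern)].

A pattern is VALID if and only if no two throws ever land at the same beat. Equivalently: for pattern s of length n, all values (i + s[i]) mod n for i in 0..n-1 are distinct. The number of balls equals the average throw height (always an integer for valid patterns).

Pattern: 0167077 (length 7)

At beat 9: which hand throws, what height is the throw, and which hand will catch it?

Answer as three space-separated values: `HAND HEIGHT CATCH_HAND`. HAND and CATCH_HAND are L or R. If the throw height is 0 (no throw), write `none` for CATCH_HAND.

Answer: R 6 R

Derivation:
Beat 9: 9 mod 2 = 1, so hand = R
Throw height = pattern[9 mod 7] = pattern[2] = 6
Lands at beat 9+6=15, 15 mod 2 = 1, so catch hand = R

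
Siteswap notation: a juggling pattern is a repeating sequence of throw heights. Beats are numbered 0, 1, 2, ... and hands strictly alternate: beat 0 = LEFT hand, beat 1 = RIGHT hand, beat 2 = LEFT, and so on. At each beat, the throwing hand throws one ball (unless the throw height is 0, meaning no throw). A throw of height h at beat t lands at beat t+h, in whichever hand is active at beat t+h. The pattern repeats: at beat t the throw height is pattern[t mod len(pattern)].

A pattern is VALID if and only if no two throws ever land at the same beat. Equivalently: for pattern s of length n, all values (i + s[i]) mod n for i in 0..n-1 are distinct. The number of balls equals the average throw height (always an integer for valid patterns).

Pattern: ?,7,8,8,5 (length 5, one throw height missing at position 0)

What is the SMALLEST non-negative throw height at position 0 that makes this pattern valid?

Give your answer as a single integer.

i=0: s[i]=? (unknown)
i=1: (1 + 7) mod 5 = 3
i=2: (2 + 8) mod 5 = 0
i=3: (3 + 8) mod 5 = 1
i=4: (4 + 5) mod 5 = 4
Known residues: [0, 1, 3, 4]; need a permutation of 0..4, so missing residue r = 2
Need (0 + s) mod 5 = 2; smallest s = (2 - 0) mod 5 = 2

Answer: 2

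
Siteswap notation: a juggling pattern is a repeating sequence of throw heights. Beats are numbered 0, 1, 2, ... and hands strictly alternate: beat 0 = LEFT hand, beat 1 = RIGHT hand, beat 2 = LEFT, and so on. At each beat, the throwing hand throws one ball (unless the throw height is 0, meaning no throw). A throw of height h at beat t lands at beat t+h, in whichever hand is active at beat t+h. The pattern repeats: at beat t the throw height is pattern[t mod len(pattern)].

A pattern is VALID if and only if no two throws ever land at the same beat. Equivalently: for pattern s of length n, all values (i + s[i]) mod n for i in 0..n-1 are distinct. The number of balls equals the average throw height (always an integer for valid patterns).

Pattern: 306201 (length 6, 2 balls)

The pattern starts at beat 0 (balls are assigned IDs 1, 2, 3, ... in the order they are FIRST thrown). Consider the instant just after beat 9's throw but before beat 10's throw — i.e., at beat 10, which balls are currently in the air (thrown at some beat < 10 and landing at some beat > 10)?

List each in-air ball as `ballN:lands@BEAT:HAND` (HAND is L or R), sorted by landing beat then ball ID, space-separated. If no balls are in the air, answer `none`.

Beat 0 (L): throw ball1 h=3 -> lands@3:R; in-air after throw: [b1@3:R]
Beat 2 (L): throw ball2 h=6 -> lands@8:L; in-air after throw: [b1@3:R b2@8:L]
Beat 3 (R): throw ball1 h=2 -> lands@5:R; in-air after throw: [b1@5:R b2@8:L]
Beat 5 (R): throw ball1 h=1 -> lands@6:L; in-air after throw: [b1@6:L b2@8:L]
Beat 6 (L): throw ball1 h=3 -> lands@9:R; in-air after throw: [b2@8:L b1@9:R]
Beat 8 (L): throw ball2 h=6 -> lands@14:L; in-air after throw: [b1@9:R b2@14:L]
Beat 9 (R): throw ball1 h=2 -> lands@11:R; in-air after throw: [b1@11:R b2@14:L]

Answer: ball1:lands@11:R ball2:lands@14:L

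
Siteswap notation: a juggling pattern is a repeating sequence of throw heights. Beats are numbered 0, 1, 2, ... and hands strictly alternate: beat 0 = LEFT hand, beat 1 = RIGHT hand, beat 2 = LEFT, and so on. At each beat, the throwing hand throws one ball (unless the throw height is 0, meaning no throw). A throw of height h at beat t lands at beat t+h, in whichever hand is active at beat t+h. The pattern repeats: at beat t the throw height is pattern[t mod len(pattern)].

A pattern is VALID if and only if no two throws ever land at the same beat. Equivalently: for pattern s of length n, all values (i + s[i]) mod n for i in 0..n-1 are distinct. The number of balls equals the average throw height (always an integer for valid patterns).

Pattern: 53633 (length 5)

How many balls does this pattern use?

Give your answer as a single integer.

Pattern = [5, 3, 6, 3, 3], length n = 5
  position 0: throw height = 5, running sum = 5
  position 1: throw height = 3, running sum = 8
  position 2: throw height = 6, running sum = 14
  position 3: throw height = 3, running sum = 17
  position 4: throw height = 3, running sum = 20
Total sum = 20; balls = sum / n = 20 / 5 = 4

Answer: 4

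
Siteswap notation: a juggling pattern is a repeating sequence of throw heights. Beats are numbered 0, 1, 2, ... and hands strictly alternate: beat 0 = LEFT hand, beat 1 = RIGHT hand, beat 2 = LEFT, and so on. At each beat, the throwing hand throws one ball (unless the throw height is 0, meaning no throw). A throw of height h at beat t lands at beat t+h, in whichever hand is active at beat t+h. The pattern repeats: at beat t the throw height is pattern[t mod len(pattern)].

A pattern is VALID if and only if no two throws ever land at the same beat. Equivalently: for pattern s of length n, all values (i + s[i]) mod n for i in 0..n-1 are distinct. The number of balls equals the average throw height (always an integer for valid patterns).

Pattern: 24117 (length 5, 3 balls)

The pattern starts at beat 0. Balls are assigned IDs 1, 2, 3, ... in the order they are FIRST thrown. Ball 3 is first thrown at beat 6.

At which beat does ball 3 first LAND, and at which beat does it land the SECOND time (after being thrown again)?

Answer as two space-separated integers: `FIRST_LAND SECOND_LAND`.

Beat 0 (L): throw ball1 h=2 -> lands@2:L; in-air after throw: [b1@2:L]
Beat 1 (R): throw ball2 h=4 -> lands@5:R; in-air after throw: [b1@2:L b2@5:R]
Beat 2 (L): throw ball1 h=1 -> lands@3:R; in-air after throw: [b1@3:R b2@5:R]
Beat 3 (R): throw ball1 h=1 -> lands@4:L; in-air after throw: [b1@4:L b2@5:R]
Beat 4 (L): throw ball1 h=7 -> lands@11:R; in-air after throw: [b2@5:R b1@11:R]
Beat 5 (R): throw ball2 h=2 -> lands@7:R; in-air after throw: [b2@7:R b1@11:R]
Beat 6 (L): throw ball3 h=4 -> lands@10:L; in-air after throw: [b2@7:R b3@10:L b1@11:R]
Beat 7 (R): throw ball2 h=1 -> lands@8:L; in-air after throw: [b2@8:L b3@10:L b1@11:R]
Beat 8 (L): throw ball2 h=1 -> lands@9:R; in-air after throw: [b2@9:R b3@10:L b1@11:R]
Beat 9 (R): throw ball2 h=7 -> lands@16:L; in-air after throw: [b3@10:L b1@11:R b2@16:L]
Beat 10 (L): throw ball3 h=2 -> lands@12:L; in-air after throw: [b1@11:R b3@12:L b2@16:L]
Beat 11 (R): throw ball1 h=4 -> lands@15:R; in-air after throw: [b3@12:L b1@15:R b2@16:L]
Beat 12 (L): throw ball3 h=1 -> lands@13:R; in-air after throw: [b3@13:R b1@15:R b2@16:L]
Ball 3: thrown@6 h=4 -> first land @10; rethrown@10 h=2 -> second land @12

Answer: 10 12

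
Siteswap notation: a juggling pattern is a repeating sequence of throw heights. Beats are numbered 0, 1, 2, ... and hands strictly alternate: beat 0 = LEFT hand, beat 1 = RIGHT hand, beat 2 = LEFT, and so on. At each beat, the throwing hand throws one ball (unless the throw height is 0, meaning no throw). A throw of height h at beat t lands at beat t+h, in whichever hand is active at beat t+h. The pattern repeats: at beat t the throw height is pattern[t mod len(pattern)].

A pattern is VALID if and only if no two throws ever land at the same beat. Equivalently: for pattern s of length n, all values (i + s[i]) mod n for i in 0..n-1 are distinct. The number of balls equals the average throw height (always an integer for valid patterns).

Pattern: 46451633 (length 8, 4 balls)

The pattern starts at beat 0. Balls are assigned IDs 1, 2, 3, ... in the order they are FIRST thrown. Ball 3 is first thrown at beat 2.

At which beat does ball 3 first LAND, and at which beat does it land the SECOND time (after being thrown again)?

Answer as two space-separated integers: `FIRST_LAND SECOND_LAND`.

Answer: 6 9

Derivation:
Beat 0 (L): throw ball1 h=4 -> lands@4:L; in-air after throw: [b1@4:L]
Beat 1 (R): throw ball2 h=6 -> lands@7:R; in-air after throw: [b1@4:L b2@7:R]
Beat 2 (L): throw ball3 h=4 -> lands@6:L; in-air after throw: [b1@4:L b3@6:L b2@7:R]
Beat 3 (R): throw ball4 h=5 -> lands@8:L; in-air after throw: [b1@4:L b3@6:L b2@7:R b4@8:L]
Beat 4 (L): throw ball1 h=1 -> lands@5:R; in-air after throw: [b1@5:R b3@6:L b2@7:R b4@8:L]
Beat 5 (R): throw ball1 h=6 -> lands@11:R; in-air after throw: [b3@6:L b2@7:R b4@8:L b1@11:R]
Beat 6 (L): throw ball3 h=3 -> lands@9:R; in-air after throw: [b2@7:R b4@8:L b3@9:R b1@11:R]
Beat 7 (R): throw ball2 h=3 -> lands@10:L; in-air after throw: [b4@8:L b3@9:R b2@10:L b1@11:R]
Beat 8 (L): throw ball4 h=4 -> lands@12:L; in-air after throw: [b3@9:R b2@10:L b1@11:R b4@12:L]
Beat 9 (R): throw ball3 h=6 -> lands@15:R; in-air after throw: [b2@10:L b1@11:R b4@12:L b3@15:R]
Ball 3: thrown@2 h=4 -> first land @6; rethrown@6 h=3 -> second land @9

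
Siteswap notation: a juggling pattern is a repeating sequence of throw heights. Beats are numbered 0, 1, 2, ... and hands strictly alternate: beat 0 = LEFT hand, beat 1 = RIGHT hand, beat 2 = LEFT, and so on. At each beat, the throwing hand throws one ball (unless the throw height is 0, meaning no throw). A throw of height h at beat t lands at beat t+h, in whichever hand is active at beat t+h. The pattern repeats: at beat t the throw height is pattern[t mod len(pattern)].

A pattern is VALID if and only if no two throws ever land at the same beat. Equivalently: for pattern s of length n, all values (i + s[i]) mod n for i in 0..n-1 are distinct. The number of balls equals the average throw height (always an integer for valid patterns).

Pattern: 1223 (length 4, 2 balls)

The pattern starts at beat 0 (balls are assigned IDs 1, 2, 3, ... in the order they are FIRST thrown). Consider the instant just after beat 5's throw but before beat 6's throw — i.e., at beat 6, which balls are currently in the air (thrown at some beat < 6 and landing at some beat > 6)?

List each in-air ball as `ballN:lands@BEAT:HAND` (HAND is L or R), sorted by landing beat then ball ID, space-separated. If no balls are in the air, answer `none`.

Beat 0 (L): throw ball1 h=1 -> lands@1:R; in-air after throw: [b1@1:R]
Beat 1 (R): throw ball1 h=2 -> lands@3:R; in-air after throw: [b1@3:R]
Beat 2 (L): throw ball2 h=2 -> lands@4:L; in-air after throw: [b1@3:R b2@4:L]
Beat 3 (R): throw ball1 h=3 -> lands@6:L; in-air after throw: [b2@4:L b1@6:L]
Beat 4 (L): throw ball2 h=1 -> lands@5:R; in-air after throw: [b2@5:R b1@6:L]
Beat 5 (R): throw ball2 h=2 -> lands@7:R; in-air after throw: [b1@6:L b2@7:R]
Beat 6 (L): throw ball1 h=2 -> lands@8:L; in-air after throw: [b2@7:R b1@8:L]

Answer: ball2:lands@7:R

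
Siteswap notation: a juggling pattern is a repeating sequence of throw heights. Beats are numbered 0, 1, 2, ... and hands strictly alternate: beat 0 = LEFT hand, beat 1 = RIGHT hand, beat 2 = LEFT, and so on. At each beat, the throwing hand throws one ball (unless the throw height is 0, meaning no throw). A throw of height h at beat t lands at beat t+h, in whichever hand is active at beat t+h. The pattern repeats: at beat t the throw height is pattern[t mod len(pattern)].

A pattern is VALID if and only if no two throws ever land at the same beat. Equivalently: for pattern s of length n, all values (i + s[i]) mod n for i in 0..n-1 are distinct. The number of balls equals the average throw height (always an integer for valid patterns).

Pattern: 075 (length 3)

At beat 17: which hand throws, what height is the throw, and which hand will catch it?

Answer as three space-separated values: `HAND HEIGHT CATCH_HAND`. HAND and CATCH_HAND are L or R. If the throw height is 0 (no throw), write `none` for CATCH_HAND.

Answer: R 5 L

Derivation:
Beat 17: 17 mod 2 = 1, so hand = R
Throw height = pattern[17 mod 3] = pattern[2] = 5
Lands at beat 17+5=22, 22 mod 2 = 0, so catch hand = L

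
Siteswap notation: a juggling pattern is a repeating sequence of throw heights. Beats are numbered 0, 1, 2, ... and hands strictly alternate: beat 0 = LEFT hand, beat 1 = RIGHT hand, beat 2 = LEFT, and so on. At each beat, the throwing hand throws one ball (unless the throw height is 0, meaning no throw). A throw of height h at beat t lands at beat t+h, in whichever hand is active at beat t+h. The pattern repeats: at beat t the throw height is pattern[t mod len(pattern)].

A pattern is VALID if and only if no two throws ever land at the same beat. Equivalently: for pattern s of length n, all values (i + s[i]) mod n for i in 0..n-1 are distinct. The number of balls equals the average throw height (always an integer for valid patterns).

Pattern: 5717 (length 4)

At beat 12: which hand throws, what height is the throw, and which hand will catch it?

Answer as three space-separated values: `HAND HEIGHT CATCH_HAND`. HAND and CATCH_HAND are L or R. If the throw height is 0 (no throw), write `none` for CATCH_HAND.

Beat 12: 12 mod 2 = 0, so hand = L
Throw height = pattern[12 mod 4] = pattern[0] = 5
Lands at beat 12+5=17, 17 mod 2 = 1, so catch hand = R

Answer: L 5 R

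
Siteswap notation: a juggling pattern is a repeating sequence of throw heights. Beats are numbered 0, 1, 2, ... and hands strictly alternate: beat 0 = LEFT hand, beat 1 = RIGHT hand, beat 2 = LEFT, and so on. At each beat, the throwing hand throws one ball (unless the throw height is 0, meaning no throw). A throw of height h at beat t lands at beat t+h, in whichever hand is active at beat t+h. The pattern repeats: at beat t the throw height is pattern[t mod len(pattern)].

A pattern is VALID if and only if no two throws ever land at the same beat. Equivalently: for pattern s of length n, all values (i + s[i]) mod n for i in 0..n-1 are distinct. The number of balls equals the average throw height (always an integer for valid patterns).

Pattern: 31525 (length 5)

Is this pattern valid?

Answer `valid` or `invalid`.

i=0: (i + s[i]) mod n = (0 + 3) mod 5 = 3
i=1: (i + s[i]) mod n = (1 + 1) mod 5 = 2
i=2: (i + s[i]) mod n = (2 + 5) mod 5 = 2
i=3: (i + s[i]) mod n = (3 + 2) mod 5 = 0
i=4: (i + s[i]) mod n = (4 + 5) mod 5 = 4
Residues: [3, 2, 2, 0, 4], distinct: False

Answer: invalid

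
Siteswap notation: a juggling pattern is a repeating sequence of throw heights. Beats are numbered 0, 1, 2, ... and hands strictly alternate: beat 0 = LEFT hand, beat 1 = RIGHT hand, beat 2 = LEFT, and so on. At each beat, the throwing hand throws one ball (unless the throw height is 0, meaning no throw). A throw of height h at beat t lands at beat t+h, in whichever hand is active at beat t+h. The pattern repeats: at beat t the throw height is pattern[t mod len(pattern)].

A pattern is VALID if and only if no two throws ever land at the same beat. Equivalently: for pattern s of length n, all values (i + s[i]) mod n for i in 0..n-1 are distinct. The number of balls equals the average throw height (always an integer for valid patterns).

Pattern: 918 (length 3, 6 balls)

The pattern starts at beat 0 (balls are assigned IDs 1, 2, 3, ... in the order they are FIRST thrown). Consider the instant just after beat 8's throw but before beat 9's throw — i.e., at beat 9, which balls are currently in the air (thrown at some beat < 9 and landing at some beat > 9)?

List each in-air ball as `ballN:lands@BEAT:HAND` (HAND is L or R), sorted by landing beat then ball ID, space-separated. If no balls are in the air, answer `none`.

Beat 0 (L): throw ball1 h=9 -> lands@9:R; in-air after throw: [b1@9:R]
Beat 1 (R): throw ball2 h=1 -> lands@2:L; in-air after throw: [b2@2:L b1@9:R]
Beat 2 (L): throw ball2 h=8 -> lands@10:L; in-air after throw: [b1@9:R b2@10:L]
Beat 3 (R): throw ball3 h=9 -> lands@12:L; in-air after throw: [b1@9:R b2@10:L b3@12:L]
Beat 4 (L): throw ball4 h=1 -> lands@5:R; in-air after throw: [b4@5:R b1@9:R b2@10:L b3@12:L]
Beat 5 (R): throw ball4 h=8 -> lands@13:R; in-air after throw: [b1@9:R b2@10:L b3@12:L b4@13:R]
Beat 6 (L): throw ball5 h=9 -> lands@15:R; in-air after throw: [b1@9:R b2@10:L b3@12:L b4@13:R b5@15:R]
Beat 7 (R): throw ball6 h=1 -> lands@8:L; in-air after throw: [b6@8:L b1@9:R b2@10:L b3@12:L b4@13:R b5@15:R]
Beat 8 (L): throw ball6 h=8 -> lands@16:L; in-air after throw: [b1@9:R b2@10:L b3@12:L b4@13:R b5@15:R b6@16:L]
Beat 9 (R): throw ball1 h=9 -> lands@18:L; in-air after throw: [b2@10:L b3@12:L b4@13:R b5@15:R b6@16:L b1@18:L]

Answer: ball2:lands@10:L ball3:lands@12:L ball4:lands@13:R ball5:lands@15:R ball6:lands@16:L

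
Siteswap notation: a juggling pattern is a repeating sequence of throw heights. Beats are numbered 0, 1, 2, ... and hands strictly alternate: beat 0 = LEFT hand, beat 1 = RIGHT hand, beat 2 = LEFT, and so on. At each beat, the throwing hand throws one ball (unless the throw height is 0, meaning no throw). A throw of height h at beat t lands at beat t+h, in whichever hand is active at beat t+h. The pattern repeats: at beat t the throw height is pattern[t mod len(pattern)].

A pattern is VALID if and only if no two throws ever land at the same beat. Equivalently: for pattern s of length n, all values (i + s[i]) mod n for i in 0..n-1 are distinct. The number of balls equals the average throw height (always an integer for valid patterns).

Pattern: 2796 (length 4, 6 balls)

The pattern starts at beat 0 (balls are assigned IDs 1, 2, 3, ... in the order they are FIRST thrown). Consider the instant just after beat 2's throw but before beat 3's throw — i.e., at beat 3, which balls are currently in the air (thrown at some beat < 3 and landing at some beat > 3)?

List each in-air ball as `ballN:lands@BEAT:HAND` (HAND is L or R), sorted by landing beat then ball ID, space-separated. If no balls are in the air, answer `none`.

Answer: ball2:lands@8:L ball1:lands@11:R

Derivation:
Beat 0 (L): throw ball1 h=2 -> lands@2:L; in-air after throw: [b1@2:L]
Beat 1 (R): throw ball2 h=7 -> lands@8:L; in-air after throw: [b1@2:L b2@8:L]
Beat 2 (L): throw ball1 h=9 -> lands@11:R; in-air after throw: [b2@8:L b1@11:R]
Beat 3 (R): throw ball3 h=6 -> lands@9:R; in-air after throw: [b2@8:L b3@9:R b1@11:R]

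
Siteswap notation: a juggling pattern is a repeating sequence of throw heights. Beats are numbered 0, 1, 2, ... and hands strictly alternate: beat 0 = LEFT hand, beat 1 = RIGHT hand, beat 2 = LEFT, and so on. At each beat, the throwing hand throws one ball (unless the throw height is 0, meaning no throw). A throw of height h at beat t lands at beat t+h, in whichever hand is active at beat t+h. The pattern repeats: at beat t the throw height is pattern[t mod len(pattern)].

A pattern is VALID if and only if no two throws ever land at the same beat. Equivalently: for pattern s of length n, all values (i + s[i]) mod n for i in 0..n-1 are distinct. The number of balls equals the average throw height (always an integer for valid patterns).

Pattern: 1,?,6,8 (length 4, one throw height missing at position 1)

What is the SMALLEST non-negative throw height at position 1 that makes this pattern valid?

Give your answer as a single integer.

i=0: (0 + 1) mod 4 = 1
i=1: s[i]=? (unknown)
i=2: (2 + 6) mod 4 = 0
i=3: (3 + 8) mod 4 = 3
Known residues: [0, 1, 3]; need a permutation of 0..3, so missing residue r = 2
Need (1 + s) mod 4 = 2; smallest s = (2 - 1) mod 4 = 1

Answer: 1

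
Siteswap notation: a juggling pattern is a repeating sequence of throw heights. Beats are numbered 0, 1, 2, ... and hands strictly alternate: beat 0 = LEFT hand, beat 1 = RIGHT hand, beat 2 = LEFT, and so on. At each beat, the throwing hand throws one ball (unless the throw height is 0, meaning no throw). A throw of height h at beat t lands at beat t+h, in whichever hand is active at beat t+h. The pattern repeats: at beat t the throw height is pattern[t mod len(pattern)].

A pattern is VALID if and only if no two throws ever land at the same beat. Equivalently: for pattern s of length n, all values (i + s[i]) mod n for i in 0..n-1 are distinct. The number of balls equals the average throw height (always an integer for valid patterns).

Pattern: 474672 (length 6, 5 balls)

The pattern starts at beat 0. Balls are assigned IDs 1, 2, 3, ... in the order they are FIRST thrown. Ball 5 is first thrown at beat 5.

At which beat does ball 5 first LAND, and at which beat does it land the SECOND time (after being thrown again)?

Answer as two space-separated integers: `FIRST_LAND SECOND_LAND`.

Answer: 7 14

Derivation:
Beat 0 (L): throw ball1 h=4 -> lands@4:L; in-air after throw: [b1@4:L]
Beat 1 (R): throw ball2 h=7 -> lands@8:L; in-air after throw: [b1@4:L b2@8:L]
Beat 2 (L): throw ball3 h=4 -> lands@6:L; in-air after throw: [b1@4:L b3@6:L b2@8:L]
Beat 3 (R): throw ball4 h=6 -> lands@9:R; in-air after throw: [b1@4:L b3@6:L b2@8:L b4@9:R]
Beat 4 (L): throw ball1 h=7 -> lands@11:R; in-air after throw: [b3@6:L b2@8:L b4@9:R b1@11:R]
Beat 5 (R): throw ball5 h=2 -> lands@7:R; in-air after throw: [b3@6:L b5@7:R b2@8:L b4@9:R b1@11:R]
Beat 6 (L): throw ball3 h=4 -> lands@10:L; in-air after throw: [b5@7:R b2@8:L b4@9:R b3@10:L b1@11:R]
Beat 7 (R): throw ball5 h=7 -> lands@14:L; in-air after throw: [b2@8:L b4@9:R b3@10:L b1@11:R b5@14:L]
Beat 8 (L): throw ball2 h=4 -> lands@12:L; in-air after throw: [b4@9:R b3@10:L b1@11:R b2@12:L b5@14:L]
Beat 9 (R): throw ball4 h=6 -> lands@15:R; in-air after throw: [b3@10:L b1@11:R b2@12:L b5@14:L b4@15:R]
Beat 10 (L): throw ball3 h=7 -> lands@17:R; in-air after throw: [b1@11:R b2@12:L b5@14:L b4@15:R b3@17:R]
Beat 11 (R): throw ball1 h=2 -> lands@13:R; in-air after throw: [b2@12:L b1@13:R b5@14:L b4@15:R b3@17:R]
Beat 12 (L): throw ball2 h=4 -> lands@16:L; in-air after throw: [b1@13:R b5@14:L b4@15:R b2@16:L b3@17:R]
Ball 5: thrown@5 h=2 -> first land @7; rethrown@7 h=7 -> second land @14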